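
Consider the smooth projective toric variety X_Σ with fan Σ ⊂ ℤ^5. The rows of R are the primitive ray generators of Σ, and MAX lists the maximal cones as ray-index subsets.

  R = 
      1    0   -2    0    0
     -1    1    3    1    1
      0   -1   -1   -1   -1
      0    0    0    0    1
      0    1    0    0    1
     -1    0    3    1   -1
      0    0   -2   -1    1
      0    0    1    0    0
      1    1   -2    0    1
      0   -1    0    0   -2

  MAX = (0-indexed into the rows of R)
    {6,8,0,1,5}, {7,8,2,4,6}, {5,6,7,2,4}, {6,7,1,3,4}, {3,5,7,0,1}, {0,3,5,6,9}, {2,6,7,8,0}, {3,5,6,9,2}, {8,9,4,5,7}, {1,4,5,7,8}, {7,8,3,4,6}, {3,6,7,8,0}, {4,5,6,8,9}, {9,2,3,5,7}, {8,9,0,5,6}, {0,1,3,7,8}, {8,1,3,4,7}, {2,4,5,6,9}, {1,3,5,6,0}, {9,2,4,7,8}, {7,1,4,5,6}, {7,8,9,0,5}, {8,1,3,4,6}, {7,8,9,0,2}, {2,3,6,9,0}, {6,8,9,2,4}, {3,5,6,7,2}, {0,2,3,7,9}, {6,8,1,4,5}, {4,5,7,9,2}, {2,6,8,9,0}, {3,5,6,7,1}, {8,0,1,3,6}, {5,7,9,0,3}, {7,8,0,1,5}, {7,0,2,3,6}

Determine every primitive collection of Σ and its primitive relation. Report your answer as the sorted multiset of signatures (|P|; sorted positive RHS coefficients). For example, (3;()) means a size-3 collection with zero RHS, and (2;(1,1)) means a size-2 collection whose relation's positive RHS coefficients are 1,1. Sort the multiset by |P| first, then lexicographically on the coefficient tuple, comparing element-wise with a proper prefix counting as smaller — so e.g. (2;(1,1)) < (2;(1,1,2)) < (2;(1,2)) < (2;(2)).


Minimal non-faces — 16 found among 10 rays, 36 max cones:

  • {0,4}:  v_{0} + v_{4} = v_{8}  ⇒ sig = (2;(1))
  • {1,9}:  v_{1} + v_{9} = v_{5}  ⇒ sig = (2;(1))
  • {1,2}:  v_{1} + v_{2} = v_{5} + v_{6} + v_{7}  ⇒ sig = (2;(1,1,1))
  • {3,4,9}:  v_{3} + v_{4} + v_{9} = 0  ⇒ sig = (3;())
  • {0,2,5}:  v_{0} + v_{2} + v_{5} = v_{9}  ⇒ sig = (3;(1))
  • {3,4,5}:  v_{3} + v_{4} + v_{5} = v_{1}  ⇒ sig = (3;(1))
  • {3,8,9}:  v_{3} + v_{8} + v_{9} = v_{0}  ⇒ sig = (3;(1))
  • {6,7,9}:  v_{6} + v_{7} + v_{9} = v_{2}  ⇒ sig = (3;(1))
  • {2,3,4}:  v_{2} + v_{3} + v_{4} = v_{6} + v_{7}  ⇒ sig = (3;(1,1))
  • {2,5,8}:  v_{2} + v_{5} + v_{8} = v_{4} + v_{9}  ⇒ sig = (3;(1,1))
  • {3,5,8}:  v_{3} + v_{5} + v_{8} = v_{0} + v_{1}  ⇒ sig = (3;(1,1))
  • {2,3,8}:  v_{2} + v_{3} + v_{8} = v_{0} + v_{6} + v_{7}  ⇒ sig = (3;(1,1,1))
  • {0,5,6,7}:  v_{0} + v_{5} + v_{6} + v_{7} = 0  ⇒ sig = (4;())
  • {5,6,7,8}:  v_{5} + v_{6} + v_{7} + v_{8} = v_{4}  ⇒ sig = (4;(1))
  • {0,1,6,7}:  v_{0} + v_{1} + v_{6} + v_{7} = v_{3} + v_{4}  ⇒ sig = (4;(1,1))
  • {1,6,7,8}:  v_{1} + v_{6} + v_{7} + v_{8} = v_{3} + 2·v_{4}  ⇒ sig = (4;(1,2))

so the primitive-relation signature multiset is
{ (2;(1)) ×2,  (2;(1,1,1)),  (3;()),  (3;(1)) ×4,  (3;(1,1)) ×3,  (3;(1,1,1)),  (4;()),  (4;(1)),  (4;(1,1)),  (4;(1,2)) }


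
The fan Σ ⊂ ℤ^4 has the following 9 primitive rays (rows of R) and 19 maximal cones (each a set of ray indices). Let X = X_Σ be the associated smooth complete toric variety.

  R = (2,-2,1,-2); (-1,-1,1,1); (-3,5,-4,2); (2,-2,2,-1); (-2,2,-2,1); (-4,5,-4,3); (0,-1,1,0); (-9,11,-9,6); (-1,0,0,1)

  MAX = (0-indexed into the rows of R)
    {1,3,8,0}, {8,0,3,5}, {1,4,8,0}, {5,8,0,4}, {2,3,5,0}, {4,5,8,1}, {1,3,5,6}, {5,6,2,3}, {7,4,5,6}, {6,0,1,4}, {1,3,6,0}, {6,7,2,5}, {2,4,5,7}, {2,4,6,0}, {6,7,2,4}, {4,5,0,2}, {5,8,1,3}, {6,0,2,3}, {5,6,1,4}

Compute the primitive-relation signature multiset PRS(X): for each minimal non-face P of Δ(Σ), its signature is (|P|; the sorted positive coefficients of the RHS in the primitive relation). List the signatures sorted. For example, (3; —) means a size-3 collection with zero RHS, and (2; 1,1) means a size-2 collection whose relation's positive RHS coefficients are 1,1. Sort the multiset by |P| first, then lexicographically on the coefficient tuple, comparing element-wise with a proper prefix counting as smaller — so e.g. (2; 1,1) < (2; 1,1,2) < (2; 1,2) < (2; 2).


Primitive collections (11):

  • {3,4}:  v_{3} + v_{4} = 0  →  sig = (2; —)
  • {2,8}:  v_{2} + v_{8} = v_{5}  →  sig = (2; 1)
  • {6,8}:  v_{6} + v_{8} = v_{1}  →  sig = (2; 1)
  • {1,2}:  v_{1} + v_{2} = v_{5} + v_{6}  →  sig = (2; 1,1)
  • {3,7}:  v_{3} + v_{7} = v_{2} + v_{5} + v_{6}  →  sig = (2; 1,1,1)
  • {7,8}:  v_{7} + v_{8} = v_{4} + 2·v_{5} + v_{6}  →  sig = (2; 1,1,2)
  • {0,7}:  v_{0} + v_{7} = v_{2} + 2·v_{4}  →  sig = (2; 1,2)
  • {1,7}:  v_{1} + v_{7} = v_{4} + 2·v_{5} + 2·v_{6}  →  sig = (2; 1,2,2)
  • {0,5,6}:  v_{0} + v_{5} + v_{6} = v_{4}  →  sig = (3; 1)
  • {0,1,5}:  v_{0} + v_{1} + v_{5} = v_{4} + v_{8}  →  sig = (3; 1,1)
  • {2,4,5,6}:  v_{2} + v_{4} + v_{5} + v_{6} = v_{7}  →  sig = (4; 1)

Signatures (|P|; sorted positive RHS coefficients), sorted:
{ (2; —),  (2; 1) ×2,  (2; 1,1),  (2; 1,1,1),  (2; 1,1,2),  (2; 1,2),  (2; 1,2,2),  (3; 1),  (3; 1,1),  (4; 1) }


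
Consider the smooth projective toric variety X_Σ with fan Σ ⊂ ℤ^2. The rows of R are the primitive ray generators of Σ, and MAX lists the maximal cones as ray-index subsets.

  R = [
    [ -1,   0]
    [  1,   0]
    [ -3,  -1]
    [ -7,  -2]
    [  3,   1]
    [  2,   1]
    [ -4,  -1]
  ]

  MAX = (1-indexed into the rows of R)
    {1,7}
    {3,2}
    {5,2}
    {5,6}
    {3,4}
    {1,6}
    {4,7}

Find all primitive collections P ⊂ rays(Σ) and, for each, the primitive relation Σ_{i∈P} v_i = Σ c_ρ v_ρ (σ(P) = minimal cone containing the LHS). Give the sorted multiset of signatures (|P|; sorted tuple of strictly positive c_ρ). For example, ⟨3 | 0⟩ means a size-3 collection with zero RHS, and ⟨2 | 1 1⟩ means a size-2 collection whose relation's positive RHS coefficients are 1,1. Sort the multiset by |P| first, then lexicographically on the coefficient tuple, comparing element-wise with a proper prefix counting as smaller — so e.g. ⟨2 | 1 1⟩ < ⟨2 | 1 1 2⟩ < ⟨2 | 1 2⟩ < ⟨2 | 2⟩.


Δ(Σ) — 7 vertices, 14 min non-faces:

  {1,2}:  v_{1} + v_{2} = 0  so sig = ⟨2 | 0⟩
  {3,5}:  v_{3} + v_{5} = 0  so sig = ⟨2 | 0⟩
  {1,3}:  v_{1} + v_{3} = v_{7}  so sig = ⟨2 | 1⟩
  {1,5}:  v_{1} + v_{5} = v_{6}  so sig = ⟨2 | 1⟩
  {2,6}:  v_{2} + v_{6} = v_{5}  so sig = ⟨2 | 1⟩
  {2,7}:  v_{2} + v_{7} = v_{3}  so sig = ⟨2 | 1⟩
  {3,6}:  v_{3} + v_{6} = v_{1}  so sig = ⟨2 | 1⟩
  {3,7}:  v_{3} + v_{7} = v_{4}  so sig = ⟨2 | 1⟩
  {4,5}:  v_{4} + v_{5} = v_{7}  so sig = ⟨2 | 1⟩
  {5,7}:  v_{5} + v_{7} = v_{1}  so sig = ⟨2 | 1⟩
  {4,6}:  v_{4} + v_{6} = v_{1} + v_{7}  so sig = ⟨2 | 1 1⟩
  {1,4}:  v_{1} + v_{4} = 2·v_{7}  so sig = ⟨2 | 2⟩
  {2,4}:  v_{2} + v_{4} = 2·v_{3}  so sig = ⟨2 | 2⟩
  {6,7}:  v_{6} + v_{7} = 2·v_{1}  so sig = ⟨2 | 2⟩

Signatures (|P|; sorted positive RHS coefficients), sorted:
[⟨2 | 0⟩, ⟨2 | 0⟩, ⟨2 | 1⟩, ⟨2 | 1⟩, ⟨2 | 1⟩, ⟨2 | 1⟩, ⟨2 | 1⟩, ⟨2 | 1⟩, ⟨2 | 1⟩, ⟨2 | 1⟩, ⟨2 | 1 1⟩, ⟨2 | 2⟩, ⟨2 | 2⟩, ⟨2 | 2⟩]


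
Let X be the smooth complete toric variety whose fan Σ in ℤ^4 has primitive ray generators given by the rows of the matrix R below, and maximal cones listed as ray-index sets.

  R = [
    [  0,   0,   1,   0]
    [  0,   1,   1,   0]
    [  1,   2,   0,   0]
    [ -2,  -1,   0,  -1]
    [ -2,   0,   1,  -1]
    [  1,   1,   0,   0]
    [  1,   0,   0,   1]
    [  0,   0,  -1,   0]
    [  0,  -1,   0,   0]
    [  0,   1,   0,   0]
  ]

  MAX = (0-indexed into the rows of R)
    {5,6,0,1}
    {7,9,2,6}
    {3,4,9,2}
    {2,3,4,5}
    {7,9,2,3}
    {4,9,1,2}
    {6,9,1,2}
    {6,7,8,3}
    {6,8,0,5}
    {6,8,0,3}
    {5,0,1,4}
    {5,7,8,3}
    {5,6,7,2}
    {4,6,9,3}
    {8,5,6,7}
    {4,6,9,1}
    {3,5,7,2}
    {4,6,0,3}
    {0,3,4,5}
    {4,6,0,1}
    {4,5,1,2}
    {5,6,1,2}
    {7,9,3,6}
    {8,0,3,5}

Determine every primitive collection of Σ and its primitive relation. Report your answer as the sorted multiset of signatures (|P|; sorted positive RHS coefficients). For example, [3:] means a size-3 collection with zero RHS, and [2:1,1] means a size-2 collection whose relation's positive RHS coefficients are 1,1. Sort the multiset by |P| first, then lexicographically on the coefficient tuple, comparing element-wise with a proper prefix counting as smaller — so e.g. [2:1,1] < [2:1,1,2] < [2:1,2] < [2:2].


Σ has 15 primitive collections:

  P = {0,7}:  v_{0} + v_{7} = 0 ; sig = [2:]
  P = {8,9}:  v_{8} + v_{9} = 0 ; sig = [2:]
  P = {0,9}:  v_{0} + v_{9} = v_{1} ; sig = [2:1]
  P = {1,3}:  v_{1} + v_{3} = v_{4} ; sig = [2:1]
  P = {1,7}:  v_{1} + v_{7} = v_{9} ; sig = [2:1]
  P = {1,8}:  v_{1} + v_{8} = v_{0} ; sig = [2:1]
  P = {2,8}:  v_{2} + v_{8} = v_{5} ; sig = [2:1]
  P = {5,9}:  v_{5} + v_{9} = v_{2} ; sig = [2:1]
  P = {0,2}:  v_{0} + v_{2} = v_{1} + v_{5} ; sig = [2:1,1]
  P = {4,7}:  v_{4} + v_{7} = v_{3} + v_{9} ; sig = [2:1,1]
  P = {4,8}:  v_{4} + v_{8} = v_{0} + v_{3} ; sig = [2:1,1]
  P = {3,5,6}:  v_{3} + v_{5} + v_{6} = 0 ; sig = [3:]
  P = {2,3,6}:  v_{2} + v_{3} + v_{6} = v_{9} ; sig = [3:1]
  P = {4,5,6}:  v_{4} + v_{5} + v_{6} = v_{1} ; sig = [3:1]
  P = {2,4,6}:  v_{2} + v_{4} + v_{6} = v_{1} + v_{9} ; sig = [3:1,1]

Sorted signature multiset PRS(X):
{ [2:] ×2,  [2:1] ×6,  [2:1,1] ×3,  [3:],  [3:1] ×2,  [3:1,1] }


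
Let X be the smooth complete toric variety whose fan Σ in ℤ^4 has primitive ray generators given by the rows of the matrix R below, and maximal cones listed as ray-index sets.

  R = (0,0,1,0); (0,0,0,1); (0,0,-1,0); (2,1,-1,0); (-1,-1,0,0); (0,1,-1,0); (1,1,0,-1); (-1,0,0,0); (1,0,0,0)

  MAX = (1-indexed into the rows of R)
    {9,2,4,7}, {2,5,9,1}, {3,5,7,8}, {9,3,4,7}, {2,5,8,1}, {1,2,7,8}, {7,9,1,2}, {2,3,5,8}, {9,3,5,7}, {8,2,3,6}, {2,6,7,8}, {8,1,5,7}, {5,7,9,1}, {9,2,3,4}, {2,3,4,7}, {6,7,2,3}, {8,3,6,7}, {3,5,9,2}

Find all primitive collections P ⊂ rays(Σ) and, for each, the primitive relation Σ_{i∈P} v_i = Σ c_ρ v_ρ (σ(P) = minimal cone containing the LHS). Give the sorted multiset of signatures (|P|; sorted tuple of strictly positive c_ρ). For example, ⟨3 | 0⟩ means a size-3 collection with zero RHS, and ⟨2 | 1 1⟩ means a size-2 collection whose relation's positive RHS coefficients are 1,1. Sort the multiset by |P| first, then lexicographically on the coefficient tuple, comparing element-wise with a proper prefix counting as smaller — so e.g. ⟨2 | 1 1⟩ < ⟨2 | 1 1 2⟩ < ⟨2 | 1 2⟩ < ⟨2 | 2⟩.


12 minimal non-faces of Δ(Σ) (on 9 rays):

  P = {1,3}:  v_{1} + v_{3} = 0  ⇒ sig = ⟨2 | 0⟩
  P = {8,9}:  v_{8} + v_{9} = 0  ⇒ sig = ⟨2 | 0⟩
  P = {4,5}:  v_{4} + v_{5} = v_{3} + v_{9}  ⇒ sig = ⟨2 | 1 1⟩
  P = {5,6}:  v_{5} + v_{6} = v_{3} + v_{8}  ⇒ sig = ⟨2 | 1 1⟩
  P = {1,4}:  v_{1} + v_{4} = v_{2} + v_{7} + v_{9}  ⇒ sig = ⟨2 | 1 1 1⟩
  P = {1,6}:  v_{1} + v_{6} = v_{2} + v_{7} + v_{8}  ⇒ sig = ⟨2 | 1 1 1⟩
  P = {4,8}:  v_{4} + v_{8} = v_{2} + v_{3} + v_{7}  ⇒ sig = ⟨2 | 1 1 1⟩
  P = {6,9}:  v_{6} + v_{9} = v_{2} + v_{3} + v_{7}  ⇒ sig = ⟨2 | 1 1 1⟩
  P = {4,6}:  v_{4} + v_{6} = 2·v_{2} + 2·v_{3} + 2·v_{7}  ⇒ sig = ⟨2 | 2 2 2⟩
  P = {2,5,7}:  v_{2} + v_{5} + v_{7} = 0  ⇒ sig = ⟨3 | 0⟩
  P = {2,3,7,8}:  v_{2} + v_{3} + v_{7} + v_{8} = v_{6}  ⇒ sig = ⟨4 | 1⟩
  P = {2,3,7,9}:  v_{2} + v_{3} + v_{7} + v_{9} = v_{4}  ⇒ sig = ⟨4 | 1⟩

Sorted signature multiset PRS(X):
[⟨2 | 0⟩, ⟨2 | 0⟩, ⟨2 | 1 1⟩, ⟨2 | 1 1⟩, ⟨2 | 1 1 1⟩, ⟨2 | 1 1 1⟩, ⟨2 | 1 1 1⟩, ⟨2 | 1 1 1⟩, ⟨2 | 2 2 2⟩, ⟨3 | 0⟩, ⟨4 | 1⟩, ⟨4 | 1⟩]


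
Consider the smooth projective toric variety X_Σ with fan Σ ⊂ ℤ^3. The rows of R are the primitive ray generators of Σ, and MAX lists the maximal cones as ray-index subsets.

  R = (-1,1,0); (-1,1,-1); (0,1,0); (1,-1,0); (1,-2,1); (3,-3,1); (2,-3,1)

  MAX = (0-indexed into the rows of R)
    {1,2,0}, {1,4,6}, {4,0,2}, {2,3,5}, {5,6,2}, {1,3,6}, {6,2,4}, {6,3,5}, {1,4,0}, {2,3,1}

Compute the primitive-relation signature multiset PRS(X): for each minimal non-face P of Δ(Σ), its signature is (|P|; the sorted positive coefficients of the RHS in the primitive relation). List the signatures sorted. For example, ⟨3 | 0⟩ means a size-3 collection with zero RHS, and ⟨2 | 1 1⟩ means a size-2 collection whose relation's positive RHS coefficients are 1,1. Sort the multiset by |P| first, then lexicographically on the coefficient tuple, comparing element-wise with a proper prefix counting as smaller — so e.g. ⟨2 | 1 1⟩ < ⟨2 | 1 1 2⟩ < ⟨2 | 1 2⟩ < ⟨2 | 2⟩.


9 collections generate NE(X_Σ); each relation:

  {0,3}:  v_{0} + v_{3} = 0  →  sig = ⟨2 | 0⟩
  {0,6}:  v_{0} + v_{6} = v_{4}  →  sig = ⟨2 | 1⟩
  {3,4}:  v_{3} + v_{4} = v_{6}  →  sig = ⟨2 | 1⟩
  {0,5}:  v_{0} + v_{5} = v_{2} + v_{6}  →  sig = ⟨2 | 1 1⟩
  {4,5}:  v_{4} + v_{5} = v_{2} + 2·v_{6}  →  sig = ⟨2 | 1 2⟩
  {1,5}:  v_{1} + v_{5} = 2·v_{3}  →  sig = ⟨2 | 2⟩
  {1,2,4}:  v_{1} + v_{2} + v_{4} = 0  →  sig = ⟨3 | 0⟩
  {1,2,6}:  v_{1} + v_{2} + v_{6} = v_{3}  →  sig = ⟨3 | 1⟩
  {2,3,6}:  v_{2} + v_{3} + v_{6} = v_{5}  →  sig = ⟨3 | 1⟩

Hence PRS(X_Σ) =
    ⟨2 | 0⟩
    ⟨2 | 1⟩
    ⟨2 | 1⟩
    ⟨2 | 1 1⟩
    ⟨2 | 1 2⟩
    ⟨2 | 2⟩
    ⟨3 | 0⟩
    ⟨3 | 1⟩
    ⟨3 | 1⟩


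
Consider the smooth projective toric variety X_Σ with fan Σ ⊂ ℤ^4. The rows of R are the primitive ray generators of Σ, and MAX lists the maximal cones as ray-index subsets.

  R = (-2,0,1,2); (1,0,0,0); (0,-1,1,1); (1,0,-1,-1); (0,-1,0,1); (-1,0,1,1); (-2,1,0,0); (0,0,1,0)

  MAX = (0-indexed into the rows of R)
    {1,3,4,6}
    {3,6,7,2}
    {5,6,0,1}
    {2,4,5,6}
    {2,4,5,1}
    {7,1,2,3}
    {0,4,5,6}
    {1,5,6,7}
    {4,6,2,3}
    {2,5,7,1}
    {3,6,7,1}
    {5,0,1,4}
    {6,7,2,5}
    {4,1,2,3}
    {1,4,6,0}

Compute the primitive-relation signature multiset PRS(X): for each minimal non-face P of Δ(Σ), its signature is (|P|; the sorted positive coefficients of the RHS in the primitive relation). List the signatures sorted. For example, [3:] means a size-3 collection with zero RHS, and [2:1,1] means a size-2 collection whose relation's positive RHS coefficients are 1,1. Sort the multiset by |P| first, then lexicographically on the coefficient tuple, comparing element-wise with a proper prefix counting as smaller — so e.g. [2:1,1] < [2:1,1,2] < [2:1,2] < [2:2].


Δ(Σ) — 8 vertices, 7 min non-faces:

  P={3,5}:  v_{3} + v_{5} = 0  ⇒ sig = [2:]
  P={4,7}:  v_{4} + v_{7} = v_{2}  ⇒ sig = [2:1]
  P={0,3}:  v_{0} + v_{3} = v_{1} + v_{4} + v_{6}  ⇒ sig = [2:1,1,1]
  P={0,2}:  v_{0} + v_{2} = v_{4} + 2·v_{5}  ⇒ sig = [2:1,2]
  P={0,7}:  v_{0} + v_{7} = 2·v_{5}  ⇒ sig = [2:2]
  P={1,2,6}:  v_{1} + v_{2} + v_{6} = v_{5}  ⇒ sig = [3:1]
  P={1,4,5,6}:  v_{1} + v_{4} + v_{5} + v_{6} = v_{0}  ⇒ sig = [4:1]

Hence PRS(X_Σ) =
    [2:]
    [2:1]
    [2:1,1,1]
    [2:1,2]
    [2:2]
    [3:1]
    [4:1]


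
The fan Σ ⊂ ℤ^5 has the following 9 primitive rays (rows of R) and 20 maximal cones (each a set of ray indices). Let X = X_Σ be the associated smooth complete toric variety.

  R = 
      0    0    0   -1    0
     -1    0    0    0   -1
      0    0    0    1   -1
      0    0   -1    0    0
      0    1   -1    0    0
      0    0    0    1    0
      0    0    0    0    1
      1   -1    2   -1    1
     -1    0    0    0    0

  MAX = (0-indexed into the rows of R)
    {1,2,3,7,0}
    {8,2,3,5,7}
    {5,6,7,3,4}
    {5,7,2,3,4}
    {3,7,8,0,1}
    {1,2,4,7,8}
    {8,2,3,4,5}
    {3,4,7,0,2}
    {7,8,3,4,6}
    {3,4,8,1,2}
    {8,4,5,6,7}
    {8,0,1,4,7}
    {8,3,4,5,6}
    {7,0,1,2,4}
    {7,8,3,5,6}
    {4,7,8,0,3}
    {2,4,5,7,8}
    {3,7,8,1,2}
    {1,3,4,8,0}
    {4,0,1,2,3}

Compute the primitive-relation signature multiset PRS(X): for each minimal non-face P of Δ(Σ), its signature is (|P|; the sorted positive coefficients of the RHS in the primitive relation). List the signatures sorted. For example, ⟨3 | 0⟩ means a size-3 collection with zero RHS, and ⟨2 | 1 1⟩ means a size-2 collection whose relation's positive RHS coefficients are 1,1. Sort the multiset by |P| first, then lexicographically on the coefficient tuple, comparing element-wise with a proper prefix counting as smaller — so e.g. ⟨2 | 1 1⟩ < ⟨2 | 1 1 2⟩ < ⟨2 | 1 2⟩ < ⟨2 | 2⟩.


9 collections generate NE(X_Σ); each relation:

  {0,5}:  v_{0} + v_{5} = 0  so sig = ⟨2 | 0⟩
  {1,6}:  v_{1} + v_{6} = v_{8}  so sig = ⟨2 | 1⟩
  {2,6}:  v_{2} + v_{6} = v_{5}  so sig = ⟨2 | 1⟩
  {1,5}:  v_{1} + v_{5} = v_{2} + v_{8}  so sig = ⟨2 | 1 1⟩
  {0,6}:  v_{0} + v_{6} = v_{3} + v_{4} + v_{7} + v_{8}  so sig = ⟨2 | 1 1 1 1⟩
  {0,2,8}:  v_{0} + v_{2} + v_{8} = v_{1}  so sig = ⟨3 | 1⟩
  {1,3,4,7}:  v_{1} + v_{3} + v_{4} + v_{7} = v_{0}  so sig = ⟨4 | 1⟩
  {2,3,4,7,8}:  v_{2} + v_{3} + v_{4} + v_{7} + v_{8} = 0  so sig = ⟨5 | 0⟩
  {3,4,5,7,8}:  v_{3} + v_{4} + v_{5} + v_{7} + v_{8} = v_{6}  so sig = ⟨5 | 1⟩

so the primitive-relation signature multiset is
{ ⟨2 | 0⟩,  ⟨2 | 1⟩ ×2,  ⟨2 | 1 1⟩,  ⟨2 | 1 1 1 1⟩,  ⟨3 | 1⟩,  ⟨4 | 1⟩,  ⟨5 | 0⟩,  ⟨5 | 1⟩ }


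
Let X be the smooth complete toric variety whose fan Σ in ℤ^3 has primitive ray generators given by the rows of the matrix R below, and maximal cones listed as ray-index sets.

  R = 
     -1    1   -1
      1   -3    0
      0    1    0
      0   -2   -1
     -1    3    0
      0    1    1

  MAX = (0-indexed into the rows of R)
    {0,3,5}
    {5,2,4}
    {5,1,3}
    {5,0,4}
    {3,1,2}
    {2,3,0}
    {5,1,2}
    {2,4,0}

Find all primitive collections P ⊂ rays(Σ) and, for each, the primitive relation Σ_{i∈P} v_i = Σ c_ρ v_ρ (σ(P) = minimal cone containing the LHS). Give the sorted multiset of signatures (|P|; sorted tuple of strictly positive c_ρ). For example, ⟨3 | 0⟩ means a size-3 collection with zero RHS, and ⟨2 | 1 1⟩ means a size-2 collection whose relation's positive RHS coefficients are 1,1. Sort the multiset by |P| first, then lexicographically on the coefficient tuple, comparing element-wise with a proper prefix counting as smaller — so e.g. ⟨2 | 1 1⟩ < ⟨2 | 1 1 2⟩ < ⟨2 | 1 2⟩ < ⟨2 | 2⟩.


Minimal non-faces — 5 found among 6 rays, 8 max cones:

  {1,4}:  v_{1} + v_{4} = 0 ; sig = ⟨2 | 0⟩
  {0,1}:  v_{0} + v_{1} = v_{3} ; sig = ⟨2 | 1⟩
  {3,4}:  v_{3} + v_{4} = v_{0} ; sig = ⟨2 | 1⟩
  {2,3,5}:  v_{2} + v_{3} + v_{5} = 0 ; sig = ⟨3 | 0⟩
  {0,2,5}:  v_{0} + v_{2} + v_{5} = v_{4} ; sig = ⟨3 | 1⟩

Sorted signature multiset PRS(X):
    ⟨2 | 0⟩
    ⟨2 | 1⟩
    ⟨2 | 1⟩
    ⟨3 | 0⟩
    ⟨3 | 1⟩


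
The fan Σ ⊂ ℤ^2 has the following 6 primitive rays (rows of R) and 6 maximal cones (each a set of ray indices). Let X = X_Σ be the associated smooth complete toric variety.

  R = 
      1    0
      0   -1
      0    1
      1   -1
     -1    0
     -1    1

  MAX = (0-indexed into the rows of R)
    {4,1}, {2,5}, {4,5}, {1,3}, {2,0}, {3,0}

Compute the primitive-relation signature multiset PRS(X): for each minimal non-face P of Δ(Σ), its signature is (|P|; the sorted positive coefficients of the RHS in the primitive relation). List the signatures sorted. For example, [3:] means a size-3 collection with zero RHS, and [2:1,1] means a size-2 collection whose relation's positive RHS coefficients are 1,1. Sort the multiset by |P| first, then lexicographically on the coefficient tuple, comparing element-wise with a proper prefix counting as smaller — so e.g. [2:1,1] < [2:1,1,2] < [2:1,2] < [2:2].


9 minimal non-faces of Δ(Σ) (on 6 rays):

  {0,4}:  v_{0} + v_{4} = 0  ⇒ sig = [2:]
  {1,2}:  v_{1} + v_{2} = 0  ⇒ sig = [2:]
  {3,5}:  v_{3} + v_{5} = 0  ⇒ sig = [2:]
  {0,1}:  v_{0} + v_{1} = v_{3}  ⇒ sig = [2:1]
  {0,5}:  v_{0} + v_{5} = v_{2}  ⇒ sig = [2:1]
  {1,5}:  v_{1} + v_{5} = v_{4}  ⇒ sig = [2:1]
  {2,3}:  v_{2} + v_{3} = v_{0}  ⇒ sig = [2:1]
  {2,4}:  v_{2} + v_{4} = v_{5}  ⇒ sig = [2:1]
  {3,4}:  v_{3} + v_{4} = v_{1}  ⇒ sig = [2:1]

Signatures (|P|; sorted positive RHS coefficients), sorted:
[[2:], [2:], [2:], [2:1], [2:1], [2:1], [2:1], [2:1], [2:1]]


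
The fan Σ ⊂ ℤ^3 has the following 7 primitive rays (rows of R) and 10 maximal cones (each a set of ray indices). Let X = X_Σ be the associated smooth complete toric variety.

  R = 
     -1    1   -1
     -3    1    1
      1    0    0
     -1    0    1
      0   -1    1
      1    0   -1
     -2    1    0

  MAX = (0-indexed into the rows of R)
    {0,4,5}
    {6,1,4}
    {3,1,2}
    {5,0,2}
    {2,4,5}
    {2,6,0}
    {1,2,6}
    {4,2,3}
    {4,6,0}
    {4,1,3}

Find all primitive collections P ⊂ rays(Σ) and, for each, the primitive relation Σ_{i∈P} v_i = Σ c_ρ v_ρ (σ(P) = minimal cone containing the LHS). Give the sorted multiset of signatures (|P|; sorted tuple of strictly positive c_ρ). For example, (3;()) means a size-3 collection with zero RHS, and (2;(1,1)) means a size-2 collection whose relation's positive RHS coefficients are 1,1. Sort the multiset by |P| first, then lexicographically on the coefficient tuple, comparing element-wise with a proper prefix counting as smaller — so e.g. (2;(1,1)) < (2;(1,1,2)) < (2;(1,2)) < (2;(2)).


9 collections generate NE(X_Σ); each relation:

  P={3,5}:  v_{3} + v_{5} = 0 — sig = (2;())
  P={0,3}:  v_{0} + v_{3} = v_{6} — sig = (2;(1))
  P={1,5}:  v_{1} + v_{5} = v_{6} — sig = (2;(1))
  P={3,6}:  v_{3} + v_{6} = v_{1} — sig = (2;(1))
  P={5,6}:  v_{5} + v_{6} = v_{0} — sig = (2;(1))
  P={0,1}:  v_{0} + v_{1} = 2·v_{6} — sig = (2;(2))
  P={0,2,4}:  v_{0} + v_{2} + v_{4} = 0 — sig = (3;())
  P={2,4,6}:  v_{2} + v_{4} + v_{6} = v_{3} — sig = (3;(1))
  P={1,2,4}:  v_{1} + v_{2} + v_{4} = 2·v_{3} — sig = (3;(2))

Sorted signature multiset PRS(X):
{ (2;()),  (2;(1)) ×4,  (2;(2)),  (3;()),  (3;(1)),  (3;(2)) }


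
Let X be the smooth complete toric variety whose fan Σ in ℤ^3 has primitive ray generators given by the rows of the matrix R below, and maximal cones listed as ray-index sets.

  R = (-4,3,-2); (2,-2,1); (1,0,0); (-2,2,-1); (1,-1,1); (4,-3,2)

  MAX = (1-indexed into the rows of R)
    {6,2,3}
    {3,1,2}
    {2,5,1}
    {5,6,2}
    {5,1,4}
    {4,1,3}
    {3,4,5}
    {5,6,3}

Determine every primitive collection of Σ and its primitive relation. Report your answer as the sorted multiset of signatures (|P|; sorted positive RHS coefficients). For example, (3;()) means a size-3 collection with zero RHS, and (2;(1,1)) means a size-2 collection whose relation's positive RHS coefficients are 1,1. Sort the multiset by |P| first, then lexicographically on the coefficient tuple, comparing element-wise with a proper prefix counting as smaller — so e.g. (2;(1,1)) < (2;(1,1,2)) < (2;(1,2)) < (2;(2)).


5 minimal non-faces of Δ(Σ) (on 6 rays):

  P={1,6}:  v_{1} + v_{6} = 0 — sig = (2;())
  P={2,4}:  v_{2} + v_{4} = 0 — sig = (2;())
  P={4,6}:  v_{4} + v_{6} = v_{3} + v_{5} — sig = (2;(1,1))
  P={1,3,5}:  v_{1} + v_{3} + v_{5} = v_{4} — sig = (3;(1))
  P={2,3,5}:  v_{2} + v_{3} + v_{5} = v_{6} — sig = (3;(1))

Hence PRS(X_Σ) =
    |P|=2: 3 collections, coeffs (), (), (1,1)
    |P|=3: 2 collections, coeffs (1), (1)


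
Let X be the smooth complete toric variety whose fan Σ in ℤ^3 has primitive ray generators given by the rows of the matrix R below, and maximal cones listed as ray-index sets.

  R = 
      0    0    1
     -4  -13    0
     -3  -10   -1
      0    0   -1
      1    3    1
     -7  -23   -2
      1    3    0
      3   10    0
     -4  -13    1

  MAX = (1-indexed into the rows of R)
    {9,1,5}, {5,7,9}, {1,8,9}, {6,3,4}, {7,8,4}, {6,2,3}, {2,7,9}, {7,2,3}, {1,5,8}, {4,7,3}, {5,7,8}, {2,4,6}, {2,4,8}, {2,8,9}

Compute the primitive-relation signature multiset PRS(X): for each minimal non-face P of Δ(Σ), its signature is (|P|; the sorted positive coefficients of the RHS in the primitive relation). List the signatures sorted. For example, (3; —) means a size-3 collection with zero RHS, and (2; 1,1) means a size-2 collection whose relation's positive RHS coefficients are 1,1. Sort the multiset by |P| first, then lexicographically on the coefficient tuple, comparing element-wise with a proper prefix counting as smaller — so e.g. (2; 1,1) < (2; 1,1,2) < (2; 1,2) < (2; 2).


Σ has 20 primitive collections:

  • {1,4}:  v_{1} + v_{4} = 0  so sig = (2; —)
  • {1,2}:  v_{1} + v_{2} = v_{9}  so sig = (2; 1)
  • {1,7}:  v_{1} + v_{7} = v_{5}  so sig = (2; 1)
  • {3,8}:  v_{3} + v_{8} = v_{4}  so sig = (2; 1)
  • {4,5}:  v_{4} + v_{5} = v_{7}  so sig = (2; 1)
  • {4,9}:  v_{4} + v_{9} = v_{2}  so sig = (2; 1)
  • {1,3}:  v_{1} + v_{3} = v_{2} + v_{7}  so sig = (2; 1,1)
  • {1,6}:  v_{1} + v_{6} = v_{2} + v_{3}  so sig = (2; 1,1)
  • {2,5}:  v_{2} + v_{5} = v_{7} + v_{9}  so sig = (2; 1,1)
  • {5,6}:  v_{5} + v_{6} = v_{2} + v_{3} + v_{7}  so sig = (2; 1,1,1)
  • {3,5}:  v_{3} + v_{5} = v_{2} + 2·v_{7}  so sig = (2; 1,2)
  • {3,9}:  v_{3} + v_{9} = 2·v_{2} + v_{7}  so sig = (2; 1,2)
  • {6,8}:  v_{6} + v_{8} = v_{2} + 2·v_{4}  so sig = (2; 1,2)
  • {6,9}:  v_{6} + v_{9} = 2·v_{2} + v_{3}  so sig = (2; 1,2)
  • {6,7}:  v_{6} + v_{7} = 2·v_{3}  so sig = (2; 2)
  • {2,7,8}:  v_{2} + v_{7} + v_{8} = 0  so sig = (3; —)
  • {2,3,4}:  v_{2} + v_{3} + v_{4} = v_{6}  so sig = (3; 1)
  • {2,4,7}:  v_{2} + v_{4} + v_{7} = v_{3}  so sig = (3; 1)
  • {7,8,9}:  v_{7} + v_{8} + v_{9} = v_{1}  so sig = (3; 1)
  • {5,8,9}:  v_{5} + v_{8} + v_{9} = 2·v_{1}  so sig = (3; 2)

Signatures (|P|; sorted positive RHS coefficients), sorted:
[(2; —), (2; 1), (2; 1), (2; 1), (2; 1), (2; 1), (2; 1,1), (2; 1,1), (2; 1,1), (2; 1,1,1), (2; 1,2), (2; 1,2), (2; 1,2), (2; 1,2), (2; 2), (3; —), (3; 1), (3; 1), (3; 1), (3; 2)]


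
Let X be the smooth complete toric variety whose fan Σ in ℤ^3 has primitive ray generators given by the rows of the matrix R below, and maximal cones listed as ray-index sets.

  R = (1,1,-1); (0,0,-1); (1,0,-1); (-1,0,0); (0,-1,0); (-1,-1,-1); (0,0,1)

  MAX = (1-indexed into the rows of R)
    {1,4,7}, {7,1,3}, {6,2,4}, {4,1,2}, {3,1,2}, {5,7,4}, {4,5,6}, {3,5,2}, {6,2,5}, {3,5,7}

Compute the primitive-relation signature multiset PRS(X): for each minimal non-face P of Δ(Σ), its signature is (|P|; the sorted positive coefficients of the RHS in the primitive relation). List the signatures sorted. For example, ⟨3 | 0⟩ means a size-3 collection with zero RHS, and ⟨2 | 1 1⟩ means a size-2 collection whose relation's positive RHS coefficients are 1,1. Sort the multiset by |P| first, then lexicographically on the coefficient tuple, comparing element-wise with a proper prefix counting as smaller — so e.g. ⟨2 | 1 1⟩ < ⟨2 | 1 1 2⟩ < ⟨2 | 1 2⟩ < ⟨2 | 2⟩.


Σ has 7 primitive collections:

  {2,7}:  v_{2} + v_{7} = 0  ⇒ sig = ⟨2 | 0⟩
  {1,5}:  v_{1} + v_{5} = v_{3}  ⇒ sig = ⟨2 | 1⟩
  {3,4}:  v_{3} + v_{4} = v_{2}  ⇒ sig = ⟨2 | 1⟩
  {6,7}:  v_{6} + v_{7} = v_{4} + v_{5}  ⇒ sig = ⟨2 | 1 1⟩
  {3,6}:  v_{3} + v_{6} = 2·v_{2} + v_{5}  ⇒ sig = ⟨2 | 1 2⟩
  {1,6}:  v_{1} + v_{6} = 2·v_{2}  ⇒ sig = ⟨2 | 2⟩
  {2,4,5}:  v_{2} + v_{4} + v_{5} = v_{6}  ⇒ sig = ⟨3 | 1⟩

Sorted signature multiset PRS(X):
    |P|=2: 6 collections, coeffs (), (1), (1), (1,1), (1,2), (2)
    |P|=3: 1 collection, coeffs (1)


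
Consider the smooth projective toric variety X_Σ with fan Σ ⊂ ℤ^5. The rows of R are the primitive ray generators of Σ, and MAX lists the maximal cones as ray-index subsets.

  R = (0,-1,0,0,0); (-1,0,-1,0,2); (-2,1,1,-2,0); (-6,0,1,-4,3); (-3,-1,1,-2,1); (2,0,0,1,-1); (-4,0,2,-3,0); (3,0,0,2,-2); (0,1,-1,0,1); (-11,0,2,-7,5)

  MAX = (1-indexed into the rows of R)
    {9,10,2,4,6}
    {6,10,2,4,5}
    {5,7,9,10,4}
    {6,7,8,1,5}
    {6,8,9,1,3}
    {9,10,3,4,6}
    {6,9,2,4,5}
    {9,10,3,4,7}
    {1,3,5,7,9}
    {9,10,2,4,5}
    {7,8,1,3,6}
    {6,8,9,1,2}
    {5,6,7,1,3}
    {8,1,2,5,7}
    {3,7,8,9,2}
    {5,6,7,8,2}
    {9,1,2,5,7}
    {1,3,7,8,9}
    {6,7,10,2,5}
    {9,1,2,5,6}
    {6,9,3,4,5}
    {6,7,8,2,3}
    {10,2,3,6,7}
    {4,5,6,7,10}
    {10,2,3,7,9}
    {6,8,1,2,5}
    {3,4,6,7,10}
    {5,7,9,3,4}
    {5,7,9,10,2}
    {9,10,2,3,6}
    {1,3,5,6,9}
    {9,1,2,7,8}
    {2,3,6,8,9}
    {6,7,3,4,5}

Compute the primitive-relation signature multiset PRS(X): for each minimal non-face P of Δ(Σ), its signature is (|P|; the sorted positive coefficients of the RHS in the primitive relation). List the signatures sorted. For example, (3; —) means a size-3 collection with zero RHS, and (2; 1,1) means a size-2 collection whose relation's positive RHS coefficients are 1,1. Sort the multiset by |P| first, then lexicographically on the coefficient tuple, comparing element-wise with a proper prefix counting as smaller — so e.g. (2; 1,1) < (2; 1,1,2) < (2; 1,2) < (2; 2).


Σ has 14 primitive collections:

  P = {4,8}:  v_{4} + v_{8} = v_{2} + v_{6} + v_{7}  so sig = (2; 1,1,1)
  P = {1,10}:  v_{1} + v_{10} = v_{2} + 2·v_{5} + v_{7} + v_{9}  so sig = (2; 1,1,1,2)
  P = {1,4}:  v_{1} + v_{4} = 2·v_{5} + v_{9}  so sig = (2; 1,2)
  P = {8,10}:  v_{8} + v_{10} = 2·v_{2} + v_{6} + 2·v_{7}  so sig = (2; 1,2,2)
  P = {5,8,9}:  v_{5} + v_{8} + v_{9} = 0  so sig = (3; —)
  P = {2,3,5}:  v_{2} + v_{3} + v_{5} = v_{4}  so sig = (3; 1)
  P = {2,4,7}:  v_{2} + v_{4} + v_{7} = v_{10}  so sig = (3; 1)
  P = {6,7,9}:  v_{6} + v_{7} + v_{9} = v_{3}  so sig = (3; 1)
  P = {1,2,3}:  v_{1} + v_{2} + v_{3} = v_{5} + v_{9}  so sig = (3; 1,1)
  P = {3,5,8}:  v_{3} + v_{5} + v_{8} = v_{6} + v_{7}  so sig = (3; 1,1)
  P = {2,3,4}:  v_{2} + v_{3} + v_{4} = v_{6} + v_{9} + v_{10}  so sig = (3; 1,1,1)
  P = {3,5,10}:  v_{3} + v_{5} + v_{10} = 2·v_{4} + v_{7}  so sig = (3; 1,2)
  P = {1,2,6,7}:  v_{1} + v_{2} + v_{6} + v_{7} = v_{5}  so sig = (4; 1)
  P = {5,6,9,10}:  v_{5} + v_{6} + v_{9} + v_{10} = 2·v_{4}  so sig = (4; 2)

Signatures (|P|; sorted positive RHS coefficients), sorted:
{ (2; 1,1,1),  (2; 1,1,1,2),  (2; 1,2),  (2; 1,2,2),  (3; —),  (3; 1) ×3,  (3; 1,1) ×2,  (3; 1,1,1),  (3; 1,2),  (4; 1),  (4; 2) }


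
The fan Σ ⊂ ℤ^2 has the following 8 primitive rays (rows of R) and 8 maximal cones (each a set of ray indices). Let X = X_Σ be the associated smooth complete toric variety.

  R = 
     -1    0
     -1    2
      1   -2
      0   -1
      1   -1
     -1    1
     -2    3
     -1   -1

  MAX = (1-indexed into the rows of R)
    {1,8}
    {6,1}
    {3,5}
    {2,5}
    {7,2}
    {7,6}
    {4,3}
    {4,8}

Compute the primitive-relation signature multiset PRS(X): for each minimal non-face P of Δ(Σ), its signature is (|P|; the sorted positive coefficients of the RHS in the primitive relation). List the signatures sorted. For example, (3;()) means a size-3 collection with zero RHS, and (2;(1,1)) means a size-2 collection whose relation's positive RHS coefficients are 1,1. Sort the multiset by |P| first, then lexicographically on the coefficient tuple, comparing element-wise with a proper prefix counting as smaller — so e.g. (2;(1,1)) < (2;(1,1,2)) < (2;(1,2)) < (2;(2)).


Primitive collections (20):

  P = {2,3}:  v_{2} + v_{3} = 0  →  sig = (2;())
  P = {5,6}:  v_{5} + v_{6} = 0  →  sig = (2;())
  P = {1,4}:  v_{1} + v_{4} = v_{8}  →  sig = (2;(1))
  P = {1,5}:  v_{1} + v_{5} = v_{4}  →  sig = (2;(1))
  P = {2,4}:  v_{2} + v_{4} = v_{6}  →  sig = (2;(1))
  P = {2,6}:  v_{2} + v_{6} = v_{7}  →  sig = (2;(1))
  P = {3,6}:  v_{3} + v_{6} = v_{4}  →  sig = (2;(1))
  P = {3,7}:  v_{3} + v_{7} = v_{6}  →  sig = (2;(1))
  P = {4,5}:  v_{4} + v_{5} = v_{3}  →  sig = (2;(1))
  P = {4,6}:  v_{4} + v_{6} = v_{1}  →  sig = (2;(1))
  P = {5,7}:  v_{5} + v_{7} = v_{2}  →  sig = (2;(1))
  P = {2,8}:  v_{2} + v_{8} = v_{1} + v_{6}  →  sig = (2;(1,1))
  P = {7,8}:  v_{7} + v_{8} = v_{1} + 2·v_{6}  →  sig = (2;(1,2))
  P = {1,2}:  v_{1} + v_{2} = 2·v_{6}  →  sig = (2;(2))
  P = {1,3}:  v_{1} + v_{3} = 2·v_{4}  →  sig = (2;(2))
  P = {4,7}:  v_{4} + v_{7} = 2·v_{6}  →  sig = (2;(2))
  P = {5,8}:  v_{5} + v_{8} = 2·v_{4}  →  sig = (2;(2))
  P = {6,8}:  v_{6} + v_{8} = 2·v_{1}  →  sig = (2;(2))
  P = {1,7}:  v_{1} + v_{7} = 3·v_{6}  →  sig = (2;(3))
  P = {3,8}:  v_{3} + v_{8} = 3·v_{4}  →  sig = (2;(3))

Sorted signature multiset PRS(X):
    (2;())
    (2;())
    (2;(1))
    (2;(1))
    (2;(1))
    (2;(1))
    (2;(1))
    (2;(1))
    (2;(1))
    (2;(1))
    (2;(1))
    (2;(1,1))
    (2;(1,2))
    (2;(2))
    (2;(2))
    (2;(2))
    (2;(2))
    (2;(2))
    (2;(3))
    (2;(3))


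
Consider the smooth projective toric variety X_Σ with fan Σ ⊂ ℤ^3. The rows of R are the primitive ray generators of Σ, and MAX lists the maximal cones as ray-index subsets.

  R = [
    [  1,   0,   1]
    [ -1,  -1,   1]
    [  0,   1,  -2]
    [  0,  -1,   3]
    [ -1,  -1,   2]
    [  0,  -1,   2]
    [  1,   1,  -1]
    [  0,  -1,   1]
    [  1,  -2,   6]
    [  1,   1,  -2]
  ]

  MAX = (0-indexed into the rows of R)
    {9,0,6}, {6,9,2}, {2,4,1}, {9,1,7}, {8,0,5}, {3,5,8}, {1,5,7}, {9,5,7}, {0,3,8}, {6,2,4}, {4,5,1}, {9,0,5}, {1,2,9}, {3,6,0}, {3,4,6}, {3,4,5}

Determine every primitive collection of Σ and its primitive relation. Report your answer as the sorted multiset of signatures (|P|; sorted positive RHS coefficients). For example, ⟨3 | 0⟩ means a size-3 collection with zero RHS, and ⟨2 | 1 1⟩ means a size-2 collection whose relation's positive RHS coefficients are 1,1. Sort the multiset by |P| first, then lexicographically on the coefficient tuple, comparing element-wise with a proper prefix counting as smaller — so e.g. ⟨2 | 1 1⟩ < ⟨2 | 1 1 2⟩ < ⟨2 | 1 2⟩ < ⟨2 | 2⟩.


Δ(Σ) — 10 vertices, 23 min non-faces:

  {1,6}:  v_{1} + v_{6} = 0  ⟹  sig = ⟨2 | 0⟩
  {2,5}:  v_{2} + v_{5} = 0  ⟹  sig = ⟨2 | 0⟩
  {4,9}:  v_{4} + v_{9} = 0  ⟹  sig = ⟨2 | 0⟩
  {0,1}:  v_{0} + v_{1} = v_{5}  ⟹  sig = ⟨2 | 1⟩
  {0,2}:  v_{0} + v_{2} = v_{6}  ⟹  sig = ⟨2 | 1⟩
  {0,4}:  v_{0} + v_{4} = v_{3}  ⟹  sig = ⟨2 | 1⟩
  {3,9}:  v_{3} + v_{9} = v_{0}  ⟹  sig = ⟨2 | 1⟩
  {5,6}:  v_{5} + v_{6} = v_{0}  ⟹  sig = ⟨2 | 1⟩
  {1,3}:  v_{1} + v_{3} = v_{4} + v_{5}  ⟹  sig = ⟨2 | 1 1⟩
  {2,3}:  v_{2} + v_{3} = v_{4} + v_{6}  ⟹  sig = ⟨2 | 1 1⟩
  {2,7}:  v_{2} + v_{7} = v_{1} + v_{9}  ⟹  sig = ⟨2 | 1 1⟩
  {2,8}:  v_{2} + v_{8} = v_{0} + v_{3}  ⟹  sig = ⟨2 | 1 1⟩
  {4,7}:  v_{4} + v_{7} = v_{1} + v_{5}  ⟹  sig = ⟨2 | 1 1⟩
  {6,7}:  v_{6} + v_{7} = v_{5} + v_{9}  ⟹  sig = ⟨2 | 1 1⟩
  {0,7}:  v_{0} + v_{7} = 2·v_{5} + v_{9}  ⟹  sig = ⟨2 | 1 2⟩
  {1,8}:  v_{1} + v_{8} = v_{3} + 2·v_{5}  ⟹  sig = ⟨2 | 1 2⟩
  {4,8}:  v_{4} + v_{8} = 2·v_{3} + v_{5}  ⟹  sig = ⟨2 | 1 2⟩
  {6,8}:  v_{6} + v_{8} = 2·v_{0} + v_{3}  ⟹  sig = ⟨2 | 1 2⟩
  {8,9}:  v_{8} + v_{9} = 2·v_{0} + v_{5}  ⟹  sig = ⟨2 | 1 2⟩
  {7,8}:  v_{7} + v_{8} = v_{0} + 3·v_{5}  ⟹  sig = ⟨2 | 1 3⟩
  {3,7}:  v_{3} + v_{7} = 2·v_{5}  ⟹  sig = ⟨2 | 2⟩
  {0,3,5}:  v_{0} + v_{3} + v_{5} = v_{8}  ⟹  sig = ⟨3 | 1⟩
  {1,5,9}:  v_{1} + v_{5} + v_{9} = v_{7}  ⟹  sig = ⟨3 | 1⟩

so the primitive-relation signature multiset is
{ ⟨2 | 0⟩ ×3,  ⟨2 | 1⟩ ×5,  ⟨2 | 1 1⟩ ×6,  ⟨2 | 1 2⟩ ×5,  ⟨2 | 1 3⟩,  ⟨2 | 2⟩,  ⟨3 | 1⟩ ×2 }


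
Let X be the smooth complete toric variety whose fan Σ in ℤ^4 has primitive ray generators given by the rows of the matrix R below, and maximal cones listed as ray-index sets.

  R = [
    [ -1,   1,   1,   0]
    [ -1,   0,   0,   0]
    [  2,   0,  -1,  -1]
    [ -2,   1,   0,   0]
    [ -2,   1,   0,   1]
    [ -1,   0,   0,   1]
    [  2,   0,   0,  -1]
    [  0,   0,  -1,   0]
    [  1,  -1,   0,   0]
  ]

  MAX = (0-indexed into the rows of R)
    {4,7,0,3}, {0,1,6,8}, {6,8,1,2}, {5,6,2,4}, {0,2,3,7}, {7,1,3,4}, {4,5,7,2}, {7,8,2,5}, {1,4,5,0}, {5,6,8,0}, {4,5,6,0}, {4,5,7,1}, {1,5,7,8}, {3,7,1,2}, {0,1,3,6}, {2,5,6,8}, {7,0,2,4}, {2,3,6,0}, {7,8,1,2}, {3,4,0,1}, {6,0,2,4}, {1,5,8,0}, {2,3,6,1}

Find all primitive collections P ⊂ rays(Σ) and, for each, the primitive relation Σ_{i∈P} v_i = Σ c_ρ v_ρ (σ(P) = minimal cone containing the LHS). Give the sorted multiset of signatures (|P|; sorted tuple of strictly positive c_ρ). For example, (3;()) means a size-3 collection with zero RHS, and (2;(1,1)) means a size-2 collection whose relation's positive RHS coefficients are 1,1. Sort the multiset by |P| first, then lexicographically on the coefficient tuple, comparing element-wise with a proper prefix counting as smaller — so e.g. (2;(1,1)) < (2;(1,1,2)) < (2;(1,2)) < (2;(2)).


The 16 primitive collections of Σ (r=9, n=4):

  P={3,8}:  v_{3} + v_{8} = v_{1}  ⟹  sig = (2;(1))
  P={4,8}:  v_{4} + v_{8} = v_{5}  ⟹  sig = (2;(1))
  P={6,7}:  v_{6} + v_{7} = v_{2}  ⟹  sig = (2;(1))
  P={3,5}:  v_{3} + v_{5} = v_{1} + v_{4}  ⟹  sig = (2;(1,1))
  P={0,7,8}:  v_{0} + v_{7} + v_{8} = 0  ⟹  sig = (3;())
  P={1,5,6}:  v_{1} + v_{5} + v_{6} = 0  ⟹  sig = (3;())
  P={0,1,7}:  v_{0} + v_{1} + v_{7} = v_{3}  ⟹  sig = (3;(1))
  P={0,2,8}:  v_{0} + v_{2} + v_{8} = v_{6}  ⟹  sig = (3;(1))
  P={0,5,7}:  v_{0} + v_{5} + v_{7} = v_{4}  ⟹  sig = (3;(1))
  P={1,2,5}:  v_{1} + v_{2} + v_{5} = v_{7}  ⟹  sig = (3;(1))
  P={0,1,2}:  v_{0} + v_{1} + v_{2} = v_{3} + v_{6}  ⟹  sig = (3;(1,1))
  P={0,2,5}:  v_{0} + v_{2} + v_{5} = v_{4} + v_{6}  ⟹  sig = (3;(1,1))
  P={1,4,6}:  v_{1} + v_{4} + v_{6} = v_{0} + v_{7}  ⟹  sig = (3;(1,1))
  P={1,2,4}:  v_{1} + v_{2} + v_{4} = v_{0} + 2·v_{7}  ⟹  sig = (3;(1,2))
  P={3,4,6}:  v_{3} + v_{4} + v_{6} = 2·v_{0} + 2·v_{7}  ⟹  sig = (3;(2,2))
  P={2,3,4}:  v_{2} + v_{3} + v_{4} = 2·v_{0} + 3·v_{7}  ⟹  sig = (3;(2,3))

so the primitive-relation signature multiset is
[(2;(1)), (2;(1)), (2;(1)), (2;(1,1)), (3;()), (3;()), (3;(1)), (3;(1)), (3;(1)), (3;(1)), (3;(1,1)), (3;(1,1)), (3;(1,1)), (3;(1,2)), (3;(2,2)), (3;(2,3))]


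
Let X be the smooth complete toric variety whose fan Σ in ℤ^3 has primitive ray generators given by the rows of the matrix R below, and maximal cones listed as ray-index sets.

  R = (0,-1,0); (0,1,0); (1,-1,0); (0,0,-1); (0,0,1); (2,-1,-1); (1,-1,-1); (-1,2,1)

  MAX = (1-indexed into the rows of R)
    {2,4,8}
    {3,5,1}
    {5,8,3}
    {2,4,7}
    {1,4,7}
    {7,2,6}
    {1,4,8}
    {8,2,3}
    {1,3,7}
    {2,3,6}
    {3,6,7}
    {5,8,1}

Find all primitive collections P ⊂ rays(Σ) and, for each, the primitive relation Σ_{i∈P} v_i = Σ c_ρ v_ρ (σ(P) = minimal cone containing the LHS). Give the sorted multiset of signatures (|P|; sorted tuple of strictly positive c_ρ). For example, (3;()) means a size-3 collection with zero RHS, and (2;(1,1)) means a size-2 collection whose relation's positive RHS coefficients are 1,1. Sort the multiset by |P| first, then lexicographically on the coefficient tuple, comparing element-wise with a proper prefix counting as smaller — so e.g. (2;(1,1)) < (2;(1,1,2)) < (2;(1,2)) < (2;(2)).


12 minimal non-faces of Δ(Σ) (on 8 rays):

  • {1,2}:  v_{1} + v_{2} = 0  ⇒ sig = (2;())
  • {4,5}:  v_{4} + v_{5} = 0  ⇒ sig = (2;())
  • {3,4}:  v_{3} + v_{4} = v_{7}  ⇒ sig = (2;(1))
  • {5,7}:  v_{5} + v_{7} = v_{3}  ⇒ sig = (2;(1))
  • {7,8}:  v_{7} + v_{8} = v_{2}  ⇒ sig = (2;(1))
  • {1,6}:  v_{1} + v_{6} = v_{3} + v_{7}  ⇒ sig = (2;(1,1))
  • {2,5}:  v_{2} + v_{5} = v_{3} + v_{8}  ⇒ sig = (2;(1,1))
  • {4,6}:  v_{4} + v_{6} = v_{2} + 2·v_{7}  ⇒ sig = (2;(1,2))
  • {5,6}:  v_{5} + v_{6} = v_{2} + 2·v_{3}  ⇒ sig = (2;(1,2))
  • {6,8}:  v_{6} + v_{8} = 2·v_{2} + v_{3}  ⇒ sig = (2;(1,2))
  • {1,3,8}:  v_{1} + v_{3} + v_{8} = v_{5}  ⇒ sig = (3;(1))
  • {2,3,7}:  v_{2} + v_{3} + v_{7} = v_{6}  ⇒ sig = (3;(1))

Signatures (|P|; sorted positive RHS coefficients), sorted:
[(2;()), (2;()), (2;(1)), (2;(1)), (2;(1)), (2;(1,1)), (2;(1,1)), (2;(1,2)), (2;(1,2)), (2;(1,2)), (3;(1)), (3;(1))]


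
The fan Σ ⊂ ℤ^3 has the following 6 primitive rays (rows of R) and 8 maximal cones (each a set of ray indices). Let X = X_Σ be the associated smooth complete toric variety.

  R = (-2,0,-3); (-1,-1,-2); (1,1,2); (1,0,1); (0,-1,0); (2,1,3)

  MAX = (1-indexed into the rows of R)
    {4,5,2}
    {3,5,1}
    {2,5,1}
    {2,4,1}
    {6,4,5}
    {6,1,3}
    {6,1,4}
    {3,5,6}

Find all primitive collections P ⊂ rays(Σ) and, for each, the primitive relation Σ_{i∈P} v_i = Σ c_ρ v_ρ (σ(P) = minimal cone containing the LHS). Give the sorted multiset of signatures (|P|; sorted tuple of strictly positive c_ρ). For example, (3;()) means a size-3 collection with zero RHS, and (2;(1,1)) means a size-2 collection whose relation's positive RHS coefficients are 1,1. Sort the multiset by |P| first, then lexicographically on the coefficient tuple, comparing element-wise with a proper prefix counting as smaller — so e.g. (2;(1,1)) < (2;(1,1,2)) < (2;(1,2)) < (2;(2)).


The 5 primitive collections of Σ (r=6, n=3):

  P={2,3}:  v_{2} + v_{3} = 0  so sig = (2;())
  P={2,6}:  v_{2} + v_{6} = v_{4}  so sig = (2;(1))
  P={3,4}:  v_{3} + v_{4} = v_{6}  so sig = (2;(1))
  P={1,5,6}:  v_{1} + v_{5} + v_{6} = 0  so sig = (3;())
  P={1,4,5}:  v_{1} + v_{4} + v_{5} = v_{2}  so sig = (3;(1))

Signatures (|P|; sorted positive RHS coefficients), sorted:
{ (2;()),  (2;(1)) ×2,  (3;()),  (3;(1)) }
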